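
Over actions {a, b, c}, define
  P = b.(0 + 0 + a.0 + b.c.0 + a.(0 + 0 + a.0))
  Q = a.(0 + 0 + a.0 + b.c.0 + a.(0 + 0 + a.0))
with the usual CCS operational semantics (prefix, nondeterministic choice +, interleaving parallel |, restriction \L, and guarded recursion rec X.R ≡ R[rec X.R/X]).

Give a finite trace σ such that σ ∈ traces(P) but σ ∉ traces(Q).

P's transition system — 5 states:
  m0 = b.(0 + 0 + a.0 + b.c.0 + a.(0 + 0 + a.0)) has moves --b--▸ m1
  m1 = 0 + 0 + a.0 + b.c.0 + a.(0 + 0 + a.0) has moves --a--▸ m2, --a--▸ m3, --b--▸ m4
  m2 = 0 has moves (no moves)
  m3 = 0 + 0 + a.0 has moves --a--▸ m2
  m4 = c.0 has moves --c--▸ m2
Q's transition system — 5 states:
  n0 = a.(0 + 0 + a.0 + b.c.0 + a.(0 + 0 + a.0)) has moves --a--▸ n1
  n1 = 0 + 0 + a.0 + b.c.0 + a.(0 + 0 + a.0) has moves --a--▸ n2, --a--▸ n3, --b--▸ n4
  n2 = 0 has moves (no moves)
  n3 = 0 + 0 + a.0 has moves --a--▸ n2
  n4 = c.0 has moves --c--▸ n2
Trace ⟨b⟩ through P, begin at {m0}:
  step 1 (b): {m1}
  P completes σ.
Trace ⟨b⟩ through Q, begin at {n0}:
  step 1 (b): no successor for Q

b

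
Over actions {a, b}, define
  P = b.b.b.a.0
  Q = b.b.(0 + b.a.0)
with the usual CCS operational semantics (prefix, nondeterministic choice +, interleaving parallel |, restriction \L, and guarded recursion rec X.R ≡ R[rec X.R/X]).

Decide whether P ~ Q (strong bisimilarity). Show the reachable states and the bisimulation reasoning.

P's transition system — 5 states:
  s0 = b.b.b.a.0 has moves —b→ s1
  s1 = b.b.a.0 has moves —b→ s2
  s2 = b.a.0 has moves —b→ s3
  s3 = a.0 has moves —a→ s4
  s4 = 0 has moves ·
Q's transition system — 5 states:
  t0 = b.b.(0 + b.a.0) has moves —b→ t1
  t1 = b.(0 + b.a.0) has moves —b→ t2
  t2 = 0 + b.a.0 has moves —b→ t3
  t3 = a.0 has moves —a→ t4
  t4 = 0 has moves ·
Coarsest stable partition (strong bisimilarity classes):
  B0 = {s0, t0}
  B1 = {s1, t1}
  B2 = {s2, t2}
  B3 = {s3, t3}
  B4 = {s4, t4}
s0 ∈ B0, t0 ∈ B0 → same block

YES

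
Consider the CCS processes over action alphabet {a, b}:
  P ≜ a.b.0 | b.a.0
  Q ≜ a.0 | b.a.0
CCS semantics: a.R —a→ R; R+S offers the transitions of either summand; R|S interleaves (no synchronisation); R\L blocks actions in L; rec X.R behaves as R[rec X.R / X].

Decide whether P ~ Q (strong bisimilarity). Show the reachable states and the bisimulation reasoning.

P's transition system — 9 states:
  s0 = a.b.0 | b.a.0 | -a-> s1, -b-> s2
  s1 = b.0 | b.a.0 | -b-> s3, -b-> s4
  s2 = a.b.0 | a.0 | -a-> s4, -a-> s5
  s3 = 0 | b.a.0 | -b-> s6
  s4 = b.0 | a.0 | -a-> s7, -b-> s6
  s5 = a.b.0 | 0 | -a-> s7
  s6 = 0 | a.0 | -a-> s8
  s7 = b.0 | 0 | -b-> s8
  s8 = 0 | 0 | ·
Q's transition system — 6 states:
  t0 = a.0 | b.a.0 | -a-> t1, -b-> t2
  t1 = 0 | b.a.0 | -b-> t3
  t2 = a.0 | a.0 | -a-> t3, -a-> t4
  t3 = 0 | a.0 | -a-> t5
  t4 = a.0 | 0 | -a-> t5
  t5 = 0 | 0 | ·
Bisimilarity quotient blocks:
  B0 = {s0}
  B1 = {s2}
  B2 = {s4}
  B3 = {s6, t3, t4}
  B4 = {s8, t5}
  B5 = {s7}
  B6 = {s5}
  B7 = {s1}
  B8 = {s3, t1}
  B9 = {t0}
  B10 = {t2}
s0 ∈ B0, t0 ∈ B9 → different blocks

not bisimilar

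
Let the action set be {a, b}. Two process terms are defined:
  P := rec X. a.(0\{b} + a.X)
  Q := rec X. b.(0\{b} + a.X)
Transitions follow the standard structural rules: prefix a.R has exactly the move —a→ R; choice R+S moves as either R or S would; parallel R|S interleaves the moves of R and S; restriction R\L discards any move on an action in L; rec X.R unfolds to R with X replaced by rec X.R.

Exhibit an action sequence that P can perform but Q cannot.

a

LTS(P): 2 reachable states
  u0 = rec X. a.(0\{b} + a.X) has moves =a=> u1
  u1 = 0\{b} + a.(rec X. a.(0\{b} + a.X)) has moves =a=> u0
LTS(Q): 2 reachable states
  v0 = rec X. b.(0\{b} + a.X) has moves =b=> v1
  v1 = 0\{b} + a.(rec X. b.(0\{b} + a.X)) has moves =a=> v0
Run σ = ⟨a⟩ on P: start {u0}
  [1] a ⇒ {u1}
  ✓ P
Run σ = ⟨a⟩ on Q: start {v0}
  [1] a ⇒ no successor for Q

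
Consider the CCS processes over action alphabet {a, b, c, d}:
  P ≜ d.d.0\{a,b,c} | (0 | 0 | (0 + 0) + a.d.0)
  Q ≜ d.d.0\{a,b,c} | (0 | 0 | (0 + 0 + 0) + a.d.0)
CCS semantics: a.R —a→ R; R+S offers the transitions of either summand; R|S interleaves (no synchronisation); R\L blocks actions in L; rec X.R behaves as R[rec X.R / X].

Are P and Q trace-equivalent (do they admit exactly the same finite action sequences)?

P's transition system — 9 states:
  u0 = d.d.0\{a,b,c} | (0 | 0 | (0 + 0) + a.d.0) :: —a→ u1, —d→ u2
  u1 = d.d.0\{a,b,c} | d.0 :: —d→ u3, —d→ u4
  u2 = d.0\{a,b,c} | (0 | 0 | (0 + 0) + a.d.0) :: —a→ u3, —d→ u5
  u3 = d.0\{a,b,c} | d.0 :: —d→ u6, —d→ u7
  u4 = d.d.0\{a,b,c} | 0 :: —d→ u7
  u5 = 0\{a,b,c} | (0 | 0 | (0 + 0) + a.d.0) :: —a→ u6
  u6 = 0\{a,b,c} | d.0 :: —d→ u8
  u7 = d.0\{a,b,c} | 0 :: —d→ u8
  u8 = 0\{a,b,c} | 0 :: (no moves)
Q's transition system — 9 states:
  v0 = d.d.0\{a,b,c} | (0 | 0 | (0 + 0 + 0) + a.d.0) :: —a→ v1, —d→ v2
  v1 = d.d.0\{a,b,c} | d.0 :: —d→ v3, —d→ v4
  v2 = d.0\{a,b,c} | (0 | 0 | (0 + 0 + 0) + a.d.0) :: —a→ v3, —d→ v5
  v3 = d.0\{a,b,c} | d.0 :: —d→ v6, —d→ v7
  v4 = d.d.0\{a,b,c} | 0 :: —d→ v7
  v5 = 0\{a,b,c} | (0 | 0 | (0 + 0 + 0) + a.d.0) :: —a→ v6
  v6 = 0\{a,b,c} | d.0 :: —d→ v8
  v7 = d.0\{a,b,c} | 0 :: —d→ v8
  v8 = 0\{a,b,c} | 0 :: (no moves)
Partition-refinement fixed point:
  B0 = {u0, v0}
  B1 = {u1, v1}
  B2 = {u3, u4, v3, v4}
  B3 = {u6, u7, v6, v7}
  B4 = {u8, v8}
  B5 = {u2, v2}
  B6 = {u5, v5}
u0 ∈ B0, v0 ∈ B0 → same block
Bisimilar ⇒ trace-equivalent.

YES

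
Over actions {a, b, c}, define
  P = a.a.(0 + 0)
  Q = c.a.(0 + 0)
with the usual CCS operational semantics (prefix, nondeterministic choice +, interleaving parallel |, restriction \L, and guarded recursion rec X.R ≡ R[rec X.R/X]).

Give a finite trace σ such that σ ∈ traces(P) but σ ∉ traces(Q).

Reachable graph of P (3 states):
  m0 = a.a.(0 + 0) ⊢ —a→ m1
  m1 = a.(0 + 0) ⊢ —a→ m2
  m2 = 0 + 0 ⊢ deadlocked
Reachable graph of Q (3 states):
  n0 = c.a.(0 + 0) ⊢ —c→ n1
  n1 = a.(0 + 0) ⊢ —a→ n2
  n2 = 0 + 0 ⊢ deadlocked
Run σ = ⟨a⟩ on P: start {m0}
  after a @ step 1: {m1}
  ✓ P
Run σ = ⟨a⟩ on Q: start {n0}
  after a @ step 1: no successor for Q

a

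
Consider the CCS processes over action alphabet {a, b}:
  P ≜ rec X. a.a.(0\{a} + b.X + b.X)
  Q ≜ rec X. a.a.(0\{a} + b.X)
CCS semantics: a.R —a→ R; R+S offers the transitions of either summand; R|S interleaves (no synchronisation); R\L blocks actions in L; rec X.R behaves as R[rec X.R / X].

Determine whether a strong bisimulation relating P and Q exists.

Reachable graph of P (3 states):
  u0 = rec X. a.a.(0\{a} + b.X + b.X) → —a→ u1
  u1 = a.(0\{a} + b.(rec X. a.a.(0\{a} + b.X + b.X)) + b.(rec X. a.a.(0\{a} + b.X + b.X))) → —a→ u2
  u2 = 0\{a} + b.(rec X. a.a.(0\{a} + b.X + b.X)) + b.(rec X. a.a.(0\{a} + b.X + b.X)) → —b→ u0
Reachable graph of Q (3 states):
  v0 = rec X. a.a.(0\{a} + b.X) → —a→ v1
  v1 = a.(0\{a} + b.(rec X. a.a.(0\{a} + b.X))) → —a→ v2
  v2 = 0\{a} + b.(rec X. a.a.(0\{a} + b.X)) → —b→ v0
Coarsest stable partition (strong bisimilarity classes):
  B0 = {u0, v0}
  B1 = {u1, v1}
  B2 = {u2, v2}
u0 ∈ B0, v0 ∈ B0 → same block

P ~ Q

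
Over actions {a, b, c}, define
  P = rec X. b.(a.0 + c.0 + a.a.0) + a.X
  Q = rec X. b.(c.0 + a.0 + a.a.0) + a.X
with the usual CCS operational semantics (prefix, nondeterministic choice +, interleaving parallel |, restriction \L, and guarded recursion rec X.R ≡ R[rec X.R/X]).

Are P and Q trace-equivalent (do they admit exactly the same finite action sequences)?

YES

LTS(P): 4 reachable states
  u0 = rec X. b.(a.0 + c.0 + a.a.0) + a.X ⊢ =a=> u0, =b=> u1
  u1 = a.0 + c.0 + a.a.0 ⊢ =a=> u2, =a=> u3, =c=> u2
  u2 = 0 ⊢ (no moves)
  u3 = a.0 ⊢ =a=> u2
LTS(Q): 4 reachable states
  v0 = rec X. b.(c.0 + a.0 + a.a.0) + a.X ⊢ =a=> v0, =b=> v1
  v1 = c.0 + a.0 + a.a.0 ⊢ =a=> v2, =a=> v3, =c=> v2
  v2 = 0 ⊢ (no moves)
  v3 = a.0 ⊢ =a=> v2
Coarsest stable partition (strong bisimilarity classes):
  B0 = {u0, v0}
  B1 = {u1, v1}
  B2 = {u2, v2}
  B3 = {u3, v3}
u0 ∈ B0, v0 ∈ B0 → same block
Bisimilar ⇒ trace-equivalent.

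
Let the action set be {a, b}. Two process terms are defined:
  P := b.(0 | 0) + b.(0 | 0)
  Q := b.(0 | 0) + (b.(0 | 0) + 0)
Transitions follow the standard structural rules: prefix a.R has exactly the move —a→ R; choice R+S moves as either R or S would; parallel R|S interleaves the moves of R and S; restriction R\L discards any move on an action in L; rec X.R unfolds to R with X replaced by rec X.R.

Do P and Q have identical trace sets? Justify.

Reachable graph of P (2 states):
  u0 = b.(0 | 0) + b.(0 | 0) ⊢ -b-> u1
  u1 = 0 | 0 ⊢ stopped
Reachable graph of Q (2 states):
  v0 = b.(0 | 0) + (b.(0 | 0) + 0) ⊢ -b-> v1
  v1 = 0 | 0 ⊢ stopped
Bisimilarity quotient blocks:
  B0 = {u0, v0}
  B1 = {u1, v1}
u0 ∈ B0, v0 ∈ B0 → same block
Bisimilar ⇒ trace-equivalent.

trace-equivalent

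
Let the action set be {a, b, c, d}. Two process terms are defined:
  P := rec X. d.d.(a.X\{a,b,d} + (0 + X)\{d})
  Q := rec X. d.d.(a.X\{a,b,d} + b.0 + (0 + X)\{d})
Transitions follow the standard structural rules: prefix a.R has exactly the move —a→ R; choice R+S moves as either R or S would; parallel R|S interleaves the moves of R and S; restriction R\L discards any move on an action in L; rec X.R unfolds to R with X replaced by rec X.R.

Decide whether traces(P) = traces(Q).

traces(P) ≠ traces(Q) — witness ⟨ddb⟩

LTS(P): 4 reachable states
  s0 = rec X. d.d.(a.X\{a,b,d} + (0 + X)\{d}) :: -d-> s1
  s1 = d.(a.(rec X. d.d.(a.X\{a,b,d} + (0 + X)\{d}))\{a,b,d} + (0 + (rec X. d.d.(a.X\{a,b,d} + (0 + X)\{d})))\{d}) :: -d-> s2
  s2 = a.(rec X. d.d.(a.X\{a,b,d} + (0 + X)\{d}))\{a,b,d} + (0 + (rec X. d.d.(a.X\{a,b,d} + (0 + X)\{d})))\{d} :: -a-> s3
  s3 = (rec X. d.d.(a.X\{a,b,d} + (0 + X)\{d}))\{a,b,d} :: ·
LTS(Q): 5 reachable states
  t0 = rec X. d.d.(a.X\{a,b,d} + b.0 + (0 + X)\{d}) :: -d-> t1
  t1 = d.(a.(rec X. d.d.(a.X\{a,b,d} + b.0 + (0 + X)\{d}))\{a,b,d} + b.0 + (0 + (rec X. d.d.(a.X\{a,b,d} + b.0 + (0 + X)\{d})))\{d}) :: -d-> t2
  t2 = a.(rec X. d.d.(a.X\{a,b,d} + b.0 + (0 + X)\{d}))\{a,b,d} + b.0 + (0 + (rec X. d.d.(a.X\{a,b,d} + b.0 + (0 + X)\{d})))\{d} :: -a-> t3, -b-> t4
  t3 = (rec X. d.d.(a.X\{a,b,d} + b.0 + (0 + X)\{d}))\{a,b,d} :: ·
  t4 = 0 :: ·
Run σ = ⟨ddb⟩ on Q: start {t0}
  [1] d ⇒ {t1}
  [2] d ⇒ {t2}
  [3] b ⇒ {t4}
  — Q admits the full trace.
Run σ = ⟨ddb⟩ on P: start {s0}
  [1] d ⇒ {s1}
  [2] d ⇒ {s2}
  [3] b ⇒ ∅ (P stuck)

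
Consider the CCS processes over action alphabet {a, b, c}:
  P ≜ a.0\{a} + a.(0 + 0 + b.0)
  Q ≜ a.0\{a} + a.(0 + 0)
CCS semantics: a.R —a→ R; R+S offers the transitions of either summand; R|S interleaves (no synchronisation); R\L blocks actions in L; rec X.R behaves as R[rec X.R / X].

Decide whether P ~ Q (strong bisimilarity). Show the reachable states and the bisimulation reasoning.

P ≁ Q

P's transition system — 4 states:
  u0 = a.0\{a} + a.(0 + 0 + b.0) | —a→ u1, —a→ u2
  u1 = 0 + 0 + b.0 | —b→ u3
  u2 = 0\{a} | ∅
  u3 = 0 | ∅
Q's transition system — 3 states:
  v0 = a.0\{a} + a.(0 + 0) | —a→ v1, —a→ v2
  v1 = 0 + 0 | ∅
  v2 = 0\{a} | ∅
Coarsest stable partition (strong bisimilarity classes):
  B0 = {u0}
  B1 = {u1}
  B2 = {u2, u3, v1, v2}
  B3 = {v0}
u0 ∈ B0, v0 ∈ B3 → different blocks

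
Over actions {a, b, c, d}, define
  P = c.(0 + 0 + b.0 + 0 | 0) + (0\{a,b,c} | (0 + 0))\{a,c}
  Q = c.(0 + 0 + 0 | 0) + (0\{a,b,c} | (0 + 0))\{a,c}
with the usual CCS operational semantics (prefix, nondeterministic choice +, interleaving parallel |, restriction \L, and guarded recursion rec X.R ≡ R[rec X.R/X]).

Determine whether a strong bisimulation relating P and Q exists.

not bisimilar

Reachable graph of P (3 states):
  s0 = c.(0 + 0 + b.0 + 0 | 0) + (0\{a,b,c} | (0 + 0))\{a,c} has moves -c-> s1
  s1 = 0 + 0 + b.0 + 0 | 0 has moves -b-> s2
  s2 = 0 has moves stopped
Reachable graph of Q (2 states):
  t0 = c.(0 + 0 + 0 | 0) + (0\{a,b,c} | (0 + 0))\{a,c} has moves -c-> t1
  t1 = 0 + 0 + 0 | 0 has moves stopped
Partition-refinement fixed point:
  B0 = {s0}
  B1 = {s1}
  B2 = {s2, t1}
  B3 = {t0}
s0 ∈ B0, t0 ∈ B3 → different blocks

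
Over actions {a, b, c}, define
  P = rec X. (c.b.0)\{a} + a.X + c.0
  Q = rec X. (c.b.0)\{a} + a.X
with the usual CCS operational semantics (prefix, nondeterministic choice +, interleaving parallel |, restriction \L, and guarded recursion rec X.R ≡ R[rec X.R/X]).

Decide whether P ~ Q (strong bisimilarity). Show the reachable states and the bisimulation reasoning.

NO

P's transition system — 4 states:
  s0 = rec X. (c.b.0)\{a} + a.X + c.0 | =a=> s0, =c=> s1, =c=> s2
  s1 = (b.0)\{a} | =b=> s3
  s2 = 0 | deadlocked
  s3 = 0\{a} | deadlocked
Q's transition system — 3 states:
  t0 = rec X. (c.b.0)\{a} + a.X | =a=> t0, =c=> t1
  t1 = (b.0)\{a} | =b=> t2
  t2 = 0\{a} | deadlocked
Bisimilarity quotient blocks:
  B0 = {s0}
  B1 = {s1, t1}
  B2 = {s2, s3, t2}
  B3 = {t0}
s0 ∈ B0, t0 ∈ B3 → different blocks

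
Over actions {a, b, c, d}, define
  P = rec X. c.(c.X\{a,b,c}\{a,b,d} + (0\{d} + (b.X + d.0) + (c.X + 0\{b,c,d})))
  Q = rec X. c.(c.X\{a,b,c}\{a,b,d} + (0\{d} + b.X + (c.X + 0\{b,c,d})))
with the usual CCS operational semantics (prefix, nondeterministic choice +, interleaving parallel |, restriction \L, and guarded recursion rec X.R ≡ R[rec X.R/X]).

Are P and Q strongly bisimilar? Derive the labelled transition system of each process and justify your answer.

P's transition system — 4 states:
  m0 = rec X. c.(c.X\{a,b,c}\{a,b,d} + (0\{d} + (b.X + d.0) + (c.X + 0\{b,c,d}))) | ··c··> m1
  m1 = c.(rec X. c.(c.X\{a,b,c}\{a,b,d} + (0\{d} + (b.X + d.0) + (c.X + 0\{b,c,d}))))\{a,b,c}\{a,b,d} + (0\{d} + (b.(rec X. c.(c.X\{a,b,c}\{a,b,d} + (0\{d} + (b.X + d.0) + (c.X + 0\{b,c,d})))) + d.0) + (c.(rec X. c.(c.X\{a,b,c}\{a,b,d} + (0\{d} + (b.X + d.0) + (c.X + 0\{b,c,d})))) + 0\{b,c,d})) | ··b··> m0, ··c··> m0, ··c··> m2, ··d··> m3
  m2 = (rec X. c.(c.X\{a,b,c}\{a,b,d} + (0\{d} + (b.X + d.0) + (c.X + 0\{b,c,d}))))\{a,b,c}\{a,b,d} | ·
  m3 = 0 | ·
Q's transition system — 3 states:
  n0 = rec X. c.(c.X\{a,b,c}\{a,b,d} + (0\{d} + b.X + (c.X + 0\{b,c,d}))) | ··c··> n1
  n1 = c.(rec X. c.(c.X\{a,b,c}\{a,b,d} + (0\{d} + b.X + (c.X + 0\{b,c,d}))))\{a,b,c}\{a,b,d} + (0\{d} + b.(rec X. c.(c.X\{a,b,c}\{a,b,d} + (0\{d} + b.X + (c.X + 0\{b,c,d})))) + (c.(rec X. c.(c.X\{a,b,c}\{a,b,d} + (0\{d} + b.X + (c.X + 0\{b,c,d})))) + 0\{b,c,d})) | ··b··> n0, ··c··> n0, ··c··> n2
  n2 = (rec X. c.(c.X\{a,b,c}\{a,b,d} + (0\{d} + b.X + (c.X + 0\{b,c,d}))))\{a,b,c}\{a,b,d} | ·
Partition-refinement fixed point:
  B0 = {m0}
  B1 = {m1}
  B2 = {m2, m3, n2}
  B3 = {n0}
  B4 = {n1}
m0 ∈ B0, n0 ∈ B3 → different blocks

NO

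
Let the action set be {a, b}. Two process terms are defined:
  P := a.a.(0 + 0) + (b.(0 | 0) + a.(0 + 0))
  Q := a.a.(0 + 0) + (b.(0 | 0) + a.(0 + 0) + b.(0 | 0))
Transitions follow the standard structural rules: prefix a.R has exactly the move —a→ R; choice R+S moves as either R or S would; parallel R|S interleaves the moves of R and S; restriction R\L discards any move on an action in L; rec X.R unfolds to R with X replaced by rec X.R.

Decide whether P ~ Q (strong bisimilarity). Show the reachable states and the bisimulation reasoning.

P ~ Q

Reachable graph of P (4 states):
  m0 = a.a.(0 + 0) + (b.(0 | 0) + a.(0 + 0)) :: ··a··> m1, ··a··> m2, ··b··> m3
  m1 = 0 + 0 :: stopped
  m2 = a.(0 + 0) :: ··a··> m1
  m3 = 0 | 0 :: stopped
Reachable graph of Q (4 states):
  n0 = a.a.(0 + 0) + (b.(0 | 0) + a.(0 + 0) + b.(0 | 0)) :: ··a··> n1, ··a··> n2, ··b··> n3
  n1 = 0 + 0 :: stopped
  n2 = a.(0 + 0) :: ··a··> n1
  n3 = 0 | 0 :: stopped
Partition-refinement fixed point:
  B0 = {m0, n0}
  B1 = {m1, m3, n1, n3}
  B2 = {m2, n2}
m0 ∈ B0, n0 ∈ B0 → same block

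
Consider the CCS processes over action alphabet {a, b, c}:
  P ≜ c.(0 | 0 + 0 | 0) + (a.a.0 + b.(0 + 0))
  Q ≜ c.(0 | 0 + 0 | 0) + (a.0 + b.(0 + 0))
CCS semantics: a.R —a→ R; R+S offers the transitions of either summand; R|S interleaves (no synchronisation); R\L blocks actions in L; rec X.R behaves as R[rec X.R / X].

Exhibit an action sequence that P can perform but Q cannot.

aa

P's transition system — 5 states:
  p0 = c.(0 | 0 + 0 | 0) + (a.a.0 + b.(0 + 0)) :: -a-> p1, -b-> p2, -c-> p3
  p1 = a.0 :: -a-> p4
  p2 = 0 + 0 :: (no moves)
  p3 = 0 | 0 + 0 | 0 :: (no moves)
  p4 = 0 :: (no moves)
Q's transition system — 4 states:
  q0 = c.(0 | 0 + 0 | 0) + (a.0 + b.(0 + 0)) :: -a-> q1, -b-> q2, -c-> q3
  q1 = 0 :: (no moves)
  q2 = 0 + 0 :: (no moves)
  q3 = 0 | 0 + 0 | 0 :: (no moves)
Trace ⟨aa⟩ through P, begin at {p0}:
  step 1 (a): {p1}
  step 2 (a): {p4}
  P completes σ.
Trace ⟨aa⟩ through Q, begin at {q0}:
  step 1 (a): {q1}
  step 2 (a): ∅ (Q stuck)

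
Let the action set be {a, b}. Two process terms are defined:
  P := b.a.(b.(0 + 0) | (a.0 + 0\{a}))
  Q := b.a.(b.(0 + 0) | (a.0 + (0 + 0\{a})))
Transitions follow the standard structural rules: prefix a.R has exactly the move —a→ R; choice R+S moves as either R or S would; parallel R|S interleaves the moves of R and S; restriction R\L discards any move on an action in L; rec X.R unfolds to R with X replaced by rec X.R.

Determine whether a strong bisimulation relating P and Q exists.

P ~ Q

LTS(P): 6 reachable states
  p0 = b.a.(b.(0 + 0) | (a.0 + 0\{a})) → -b-> p1
  p1 = a.(b.(0 + 0) | (a.0 + 0\{a})) → -a-> p2
  p2 = b.(0 + 0) | (a.0 + 0\{a}) → -a-> p3, -b-> p4
  p3 = b.(0 + 0) | 0 → -b-> p5
  p4 = (0 + 0) | (a.0 + 0\{a}) → -a-> p5
  p5 = (0 + 0) | 0 → stopped
LTS(Q): 6 reachable states
  q0 = b.a.(b.(0 + 0) | (a.0 + (0 + 0\{a}))) → -b-> q1
  q1 = a.(b.(0 + 0) | (a.0 + (0 + 0\{a}))) → -a-> q2
  q2 = b.(0 + 0) | (a.0 + (0 + 0\{a})) → -a-> q3, -b-> q4
  q3 = b.(0 + 0) | 0 → -b-> q5
  q4 = (0 + 0) | (a.0 + (0 + 0\{a})) → -a-> q5
  q5 = (0 + 0) | 0 → stopped
Coarsest stable partition (strong bisimilarity classes):
  B0 = {p0, q0}
  B1 = {p1, q1}
  B2 = {p2, q2}
  B3 = {p4, q4}
  B4 = {p5, q5}
  B5 = {p3, q3}
p0 ∈ B0, q0 ∈ B0 → same block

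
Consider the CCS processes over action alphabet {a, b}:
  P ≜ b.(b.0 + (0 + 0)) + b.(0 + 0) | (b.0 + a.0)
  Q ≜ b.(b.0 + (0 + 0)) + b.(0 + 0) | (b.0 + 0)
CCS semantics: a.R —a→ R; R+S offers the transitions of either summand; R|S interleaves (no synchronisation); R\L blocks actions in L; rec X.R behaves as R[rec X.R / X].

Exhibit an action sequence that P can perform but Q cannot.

P's transition system — 6 states:
  u0 = b.(b.0 + (0 + 0)) + b.(0 + 0) | (b.0 + a.0) has moves =a=> u1, =b=> u1, =b=> u2, =b=> u3
  u1 = b.(0 + 0) | 0 has moves =b=> u4
  u2 = (0 + 0) | (b.0 + a.0) has moves =a=> u4, =b=> u4
  u3 = b.0 + (0 + 0) has moves =b=> u5
  u4 = (0 + 0) | 0 has moves (no moves)
  u5 = 0 has moves (no moves)
Q's transition system — 6 states:
  v0 = b.(b.0 + (0 + 0)) + b.(0 + 0) | (b.0 + 0) has moves =b=> v1, =b=> v2, =b=> v3
  v1 = (0 + 0) | (b.0 + 0) has moves =b=> v4
  v2 = b.(0 + 0) | 0 has moves =b=> v4
  v3 = b.0 + (0 + 0) has moves =b=> v5
  v4 = (0 + 0) | 0 has moves (no moves)
  v5 = 0 has moves (no moves)
Run σ = ⟨a⟩ on P: start {u0}
  after a @ step 1: {u1}
  P completes σ.
Run σ = ⟨a⟩ on Q: start {v0}
  after a @ step 1: ∅ (Q stuck)

a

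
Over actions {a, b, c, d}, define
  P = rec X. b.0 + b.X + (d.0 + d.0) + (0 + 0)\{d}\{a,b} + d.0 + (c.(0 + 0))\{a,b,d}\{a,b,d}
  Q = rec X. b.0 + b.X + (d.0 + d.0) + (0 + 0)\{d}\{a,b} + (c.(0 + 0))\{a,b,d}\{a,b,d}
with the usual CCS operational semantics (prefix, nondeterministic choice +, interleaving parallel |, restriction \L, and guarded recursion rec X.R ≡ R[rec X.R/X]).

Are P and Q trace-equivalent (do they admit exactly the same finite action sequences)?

Reachable graph of P (3 states):
  s0 = rec X. b.0 + b.X + (d.0 + d.0) + (0 + 0)\{d}\{a,b} + d.0 + (c.(0 + 0))\{a,b,d}\{a,b,d} | -b-> s0, -b-> s1, -c-> s2, -d-> s1
  s1 = 0 | stopped
  s2 = (0 + 0)\{a,b,d}\{a,b,d} | stopped
Reachable graph of Q (3 states):
  t0 = rec X. b.0 + b.X + (d.0 + d.0) + (0 + 0)\{d}\{a,b} + (c.(0 + 0))\{a,b,d}\{a,b,d} | -b-> t0, -b-> t1, -c-> t2, -d-> t1
  t1 = 0 | stopped
  t2 = (0 + 0)\{a,b,d}\{a,b,d} | stopped
Bisimilarity quotient blocks:
  B0 = {s0, t0}
  B1 = {s1, s2, t1, t2}
s0 ∈ B0, t0 ∈ B0 → same block
Bisimilar ⇒ trace-equivalent.

YES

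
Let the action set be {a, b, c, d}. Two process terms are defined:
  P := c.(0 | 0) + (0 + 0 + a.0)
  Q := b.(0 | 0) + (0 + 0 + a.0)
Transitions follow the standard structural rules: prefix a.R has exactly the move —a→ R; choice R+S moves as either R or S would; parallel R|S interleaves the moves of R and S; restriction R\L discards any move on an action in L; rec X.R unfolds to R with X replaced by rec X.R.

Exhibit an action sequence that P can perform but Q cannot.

c

P's transition system — 3 states:
  u0 = c.(0 | 0) + (0 + 0 + a.0) :: -a-> u1, -c-> u2
  u1 = 0 :: stopped
  u2 = 0 | 0 :: stopped
Q's transition system — 3 states:
  v0 = b.(0 | 0) + (0 + 0 + a.0) :: -a-> v1, -b-> v2
  v1 = 0 :: stopped
  v2 = 0 | 0 :: stopped
Run σ = ⟨c⟩ on P: start {u0}
  step 1 (c): {u2}
  P completes σ.
Run σ = ⟨c⟩ on Q: start {v0}
  step 1 (c): no successor for Q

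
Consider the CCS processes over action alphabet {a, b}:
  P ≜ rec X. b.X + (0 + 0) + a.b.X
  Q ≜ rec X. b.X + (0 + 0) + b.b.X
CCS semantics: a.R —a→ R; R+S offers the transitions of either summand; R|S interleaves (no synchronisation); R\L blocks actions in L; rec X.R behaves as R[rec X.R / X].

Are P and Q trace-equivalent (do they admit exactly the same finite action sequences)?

NO — witness ⟨a⟩

Reachable graph of P (2 states):
  m0 = rec X. b.X + (0 + 0) + a.b.X ⊢ —a→ m1, —b→ m0
  m1 = b.(rec X. b.X + (0 + 0) + a.b.X) ⊢ —b→ m0
Reachable graph of Q (2 states):
  n0 = rec X. b.X + (0 + 0) + b.b.X ⊢ —b→ n0, —b→ n1
  n1 = b.(rec X. b.X + (0 + 0) + b.b.X) ⊢ —b→ n0
Executing a from P (initial set {m0}):
  [1] a ⇒ {m1}
  P completes σ.
Executing a from Q (initial set {n0}):
  [1] a ⇒ no successor for Q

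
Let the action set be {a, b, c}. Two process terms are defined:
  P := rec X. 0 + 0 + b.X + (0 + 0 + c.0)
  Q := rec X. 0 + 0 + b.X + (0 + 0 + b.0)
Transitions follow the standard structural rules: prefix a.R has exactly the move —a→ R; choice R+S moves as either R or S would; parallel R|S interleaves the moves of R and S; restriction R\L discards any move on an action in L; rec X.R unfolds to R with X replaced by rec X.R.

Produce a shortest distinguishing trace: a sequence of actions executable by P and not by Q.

c

LTS(P): 2 reachable states
  u0 = rec X. 0 + 0 + b.X + (0 + 0 + c.0) :: --b--▸ u0, --c--▸ u1
  u1 = 0 :: (no moves)
LTS(Q): 2 reachable states
  v0 = rec X. 0 + 0 + b.X + (0 + 0 + b.0) :: --b--▸ v0, --b--▸ v1
  v1 = 0 :: (no moves)
Run σ = ⟨c⟩ on P: start {u0}
  [1] c ⇒ {u1}
  — P admits the full trace.
Run σ = ⟨c⟩ on Q: start {v0}
  [1] c ⇒ ∅ (Q stuck)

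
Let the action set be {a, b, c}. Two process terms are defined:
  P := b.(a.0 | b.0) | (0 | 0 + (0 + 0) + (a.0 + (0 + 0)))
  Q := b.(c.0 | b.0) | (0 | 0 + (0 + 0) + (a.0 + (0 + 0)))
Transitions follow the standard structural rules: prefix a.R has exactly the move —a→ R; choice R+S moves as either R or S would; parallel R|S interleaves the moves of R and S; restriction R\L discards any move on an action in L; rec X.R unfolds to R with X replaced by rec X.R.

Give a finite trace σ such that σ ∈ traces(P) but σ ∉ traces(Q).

P's transition system — 10 states:
  p0 = b.(a.0 | b.0) | (0 | 0 + (0 + 0) + (a.0 + (0 + 0))) has moves -a-> p1, -b-> p2
  p1 = b.(a.0 | b.0) | 0 has moves -b-> p3
  p2 = a.0 | b.0 | (0 | 0 + (0 + 0) + (a.0 + (0 + 0))) has moves -a-> p3, -a-> p4, -b-> p5
  p3 = a.0 | b.0 | 0 has moves -a-> p6, -b-> p7
  p4 = 0 | b.0 | (0 | 0 + (0 + 0) + (a.0 + (0 + 0))) has moves -a-> p6, -b-> p8
  p5 = a.0 | 0 | (0 | 0 + (0 + 0) + (a.0 + (0 + 0))) has moves -a-> p7, -a-> p8
  p6 = 0 | b.0 | 0 has moves -b-> p9
  p7 = a.0 | 0 | 0 has moves -a-> p9
  p8 = 0 | 0 | (0 | 0 + (0 + 0) + (a.0 + (0 + 0))) has moves -a-> p9
  p9 = 0 | 0 | 0 has moves deadlocked
Q's transition system — 10 states:
  q0 = b.(c.0 | b.0) | (0 | 0 + (0 + 0) + (a.0 + (0 + 0))) has moves -a-> q1, -b-> q2
  q1 = b.(c.0 | b.0) | 0 has moves -b-> q3
  q2 = c.0 | b.0 | (0 | 0 + (0 + 0) + (a.0 + (0 + 0))) has moves -a-> q3, -b-> q4, -c-> q5
  q3 = c.0 | b.0 | 0 has moves -b-> q6, -c-> q7
  q4 = c.0 | 0 | (0 | 0 + (0 + 0) + (a.0 + (0 + 0))) has moves -a-> q6, -c-> q8
  q5 = 0 | b.0 | (0 | 0 + (0 + 0) + (a.0 + (0 + 0))) has moves -a-> q7, -b-> q8
  q6 = c.0 | 0 | 0 has moves -c-> q9
  q7 = 0 | b.0 | 0 has moves -b-> q9
  q8 = 0 | 0 | (0 | 0 + (0 + 0) + (a.0 + (0 + 0))) has moves -a-> q9
  q9 = 0 | 0 | 0 has moves deadlocked
Executing aba from P (initial set {p0}):
  step 1 (a): {p1}
  step 2 (b): {p3}
  step 3 (a): {p6}
  P completes σ.
Executing aba from Q (initial set {q0}):
  step 1 (a): {q1}
  step 2 (b): {q3}
  step 3 (a): ∅  — Q cannot continue

aba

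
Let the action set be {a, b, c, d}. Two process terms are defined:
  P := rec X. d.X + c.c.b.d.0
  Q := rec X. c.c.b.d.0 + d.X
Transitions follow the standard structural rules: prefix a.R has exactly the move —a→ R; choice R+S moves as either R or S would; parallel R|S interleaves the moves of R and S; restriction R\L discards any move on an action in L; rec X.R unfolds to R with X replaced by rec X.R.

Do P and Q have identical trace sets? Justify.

Reachable graph of P (5 states):
  m0 = rec X. d.X + c.c.b.d.0 ⊢ —c→ m1, —d→ m0
  m1 = c.b.d.0 ⊢ —c→ m2
  m2 = b.d.0 ⊢ —b→ m3
  m3 = d.0 ⊢ —d→ m4
  m4 = 0 ⊢ ∅
Reachable graph of Q (5 states):
  n0 = rec X. c.c.b.d.0 + d.X ⊢ —c→ n1, —d→ n0
  n1 = c.b.d.0 ⊢ —c→ n2
  n2 = b.d.0 ⊢ —b→ n3
  n3 = d.0 ⊢ —d→ n4
  n4 = 0 ⊢ ∅
Partition-refinement fixed point:
  B0 = {m0, n0}
  B1 = {m1, n1}
  B2 = {m2, n2}
  B3 = {m3, n3}
  B4 = {m4, n4}
m0 ∈ B0, n0 ∈ B0 → same block
Bisimilar ⇒ trace-equivalent.

traces(P) = traces(Q)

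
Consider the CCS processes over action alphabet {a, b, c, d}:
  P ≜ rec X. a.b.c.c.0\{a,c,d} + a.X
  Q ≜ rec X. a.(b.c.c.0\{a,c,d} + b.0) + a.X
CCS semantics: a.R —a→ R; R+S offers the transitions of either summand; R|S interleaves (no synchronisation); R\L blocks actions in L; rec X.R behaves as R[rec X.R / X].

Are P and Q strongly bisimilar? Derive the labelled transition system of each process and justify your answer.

NO

P's transition system — 5 states:
  s0 = rec X. a.b.c.c.0\{a,c,d} + a.X has moves -a-> s0, -a-> s1
  s1 = b.c.c.0\{a,c,d} has moves -b-> s2
  s2 = c.c.0\{a,c,d} has moves -c-> s3
  s3 = c.0\{a,c,d} has moves -c-> s4
  s4 = 0\{a,c,d} has moves ∅
Q's transition system — 6 states:
  t0 = rec X. a.(b.c.c.0\{a,c,d} + b.0) + a.X has moves -a-> t0, -a-> t1
  t1 = b.c.c.0\{a,c,d} + b.0 has moves -b-> t2, -b-> t3
  t2 = 0 has moves ∅
  t3 = c.c.0\{a,c,d} has moves -c-> t4
  t4 = c.0\{a,c,d} has moves -c-> t5
  t5 = 0\{a,c,d} has moves ∅
Partition-refinement fixed point:
  B0 = {s0}
  B1 = {s1}
  B2 = {s2, t3}
  B3 = {s3, t4}
  B4 = {s4, t2, t5}
  B5 = {t0}
  B6 = {t1}
s0 ∈ B0, t0 ∈ B5 → different blocks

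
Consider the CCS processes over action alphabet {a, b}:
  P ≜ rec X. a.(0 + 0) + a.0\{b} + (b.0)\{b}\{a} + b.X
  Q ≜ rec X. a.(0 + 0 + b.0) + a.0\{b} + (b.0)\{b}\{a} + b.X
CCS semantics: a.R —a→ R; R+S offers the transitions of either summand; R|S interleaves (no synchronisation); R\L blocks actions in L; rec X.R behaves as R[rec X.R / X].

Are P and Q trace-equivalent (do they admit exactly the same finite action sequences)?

trace-distinct — witness ⟨ab⟩

Reachable graph of P (3 states):
  s0 = rec X. a.(0 + 0) + a.0\{b} + (b.0)\{b}\{a} + b.X | --a--▸ s1, --a--▸ s2, --b--▸ s0
  s1 = 0 + 0 | stopped
  s2 = 0\{b} | stopped
Reachable graph of Q (4 states):
  t0 = rec X. a.(0 + 0 + b.0) + a.0\{b} + (b.0)\{b}\{a} + b.X | --a--▸ t1, --a--▸ t2, --b--▸ t0
  t1 = 0 + 0 + b.0 | --b--▸ t3
  t2 = 0\{b} | stopped
  t3 = 0 | stopped
Executing ab from Q (initial set {t0}):
  step 1 (a): {t1, t2}
  step 2 (b): {t3}
  ✓ Q
Executing ab from P (initial set {s0}):
  step 1 (a): {s1, s2}
  step 2 (b): ∅  — P cannot continue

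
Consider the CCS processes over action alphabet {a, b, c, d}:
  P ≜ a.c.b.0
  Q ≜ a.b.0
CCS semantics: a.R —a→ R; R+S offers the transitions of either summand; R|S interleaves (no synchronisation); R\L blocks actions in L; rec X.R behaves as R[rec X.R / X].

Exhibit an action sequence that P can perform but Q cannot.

Reachable graph of P (4 states):
  p0 = a.c.b.0 | -a-> p1
  p1 = c.b.0 | -c-> p2
  p2 = b.0 | -b-> p3
  p3 = 0 | stopped
Reachable graph of Q (3 states):
  q0 = a.b.0 | -a-> q1
  q1 = b.0 | -b-> q2
  q2 = 0 | stopped
Trace ⟨ac⟩ through P, begin at {p0}:
  [1] a ⇒ {p1}
  [2] c ⇒ {p2}
  ✓ P
Trace ⟨ac⟩ through Q, begin at {q0}:
  [1] a ⇒ {q1}
  [2] c ⇒ no successor for Q

ac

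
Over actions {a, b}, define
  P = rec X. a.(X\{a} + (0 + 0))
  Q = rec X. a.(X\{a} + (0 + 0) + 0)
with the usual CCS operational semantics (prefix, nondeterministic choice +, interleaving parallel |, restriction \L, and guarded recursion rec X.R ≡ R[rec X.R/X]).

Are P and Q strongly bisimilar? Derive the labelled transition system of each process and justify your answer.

bisimilar

Reachable graph of P (2 states):
  u0 = rec X. a.(X\{a} + (0 + 0)) → --a--▸ u1
  u1 = (rec X. a.(X\{a} + (0 + 0)))\{a} + (0 + 0) → ·
Reachable graph of Q (2 states):
  v0 = rec X. a.(X\{a} + (0 + 0) + 0) → --a--▸ v1
  v1 = (rec X. a.(X\{a} + (0 + 0) + 0))\{a} + (0 + 0) + 0 → ·
Partition-refinement fixed point:
  B0 = {u0, v0}
  B1 = {u1, v1}
u0 ∈ B0, v0 ∈ B0 → same block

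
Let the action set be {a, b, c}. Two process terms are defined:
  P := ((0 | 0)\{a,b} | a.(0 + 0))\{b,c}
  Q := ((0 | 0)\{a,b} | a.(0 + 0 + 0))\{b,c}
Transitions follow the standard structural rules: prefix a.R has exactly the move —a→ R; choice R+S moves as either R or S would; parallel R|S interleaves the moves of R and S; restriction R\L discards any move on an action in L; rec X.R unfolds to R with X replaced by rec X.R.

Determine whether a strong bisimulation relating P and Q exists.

P's transition system — 2 states:
  p0 = ((0 | 0)\{a,b} | a.(0 + 0))\{b,c} → -a-> p1
  p1 = ((0 | 0)\{a,b} | (0 + 0))\{b,c} → ·
Q's transition system — 2 states:
  q0 = ((0 | 0)\{a,b} | a.(0 + 0 + 0))\{b,c} → -a-> q1
  q1 = ((0 | 0)\{a,b} | (0 + 0 + 0))\{b,c} → ·
Coarsest stable partition (strong bisimilarity classes):
  B0 = {p0, q0}
  B1 = {p1, q1}
p0 ∈ B0, q0 ∈ B0 → same block

YES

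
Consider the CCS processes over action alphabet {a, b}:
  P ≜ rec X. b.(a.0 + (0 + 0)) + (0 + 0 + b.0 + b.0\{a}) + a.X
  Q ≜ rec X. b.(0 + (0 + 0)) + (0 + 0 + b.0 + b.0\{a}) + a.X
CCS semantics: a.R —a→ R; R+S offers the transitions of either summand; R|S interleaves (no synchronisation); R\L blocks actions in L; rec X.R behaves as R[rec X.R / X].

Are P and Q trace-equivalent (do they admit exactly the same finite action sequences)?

trace-distinct — witness ⟨ba⟩

LTS(P): 4 reachable states
  s0 = rec X. b.(a.0 + (0 + 0)) + (0 + 0 + b.0 + b.0\{a}) + a.X | -a-> s0, -b-> s1, -b-> s2, -b-> s3
  s1 = 0 | (no moves)
  s2 = 0\{a} | (no moves)
  s3 = a.0 + (0 + 0) | -a-> s1
LTS(Q): 4 reachable states
  t0 = rec X. b.(0 + (0 + 0)) + (0 + 0 + b.0 + b.0\{a}) + a.X | -a-> t0, -b-> t1, -b-> t2, -b-> t3
  t1 = 0 | (no moves)
  t2 = 0 + (0 + 0) | (no moves)
  t3 = 0\{a} | (no moves)
Trace ⟨ba⟩ through P, begin at {s0}:
  after b @ step 1: {s1, s2, s3}
  after a @ step 2: {s1}
  P completes σ.
Trace ⟨ba⟩ through Q, begin at {t0}:
  after b @ step 1: {t1, t2, t3}
  after a @ step 2: ∅ (Q stuck)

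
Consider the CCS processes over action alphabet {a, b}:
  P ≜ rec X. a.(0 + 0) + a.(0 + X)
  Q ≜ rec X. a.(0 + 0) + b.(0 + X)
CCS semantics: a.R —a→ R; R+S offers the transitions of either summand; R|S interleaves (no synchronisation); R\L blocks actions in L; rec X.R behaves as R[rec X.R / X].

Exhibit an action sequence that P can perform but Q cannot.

aa

LTS(P): 3 reachable states
  u0 = rec X. a.(0 + 0) + a.(0 + X) has moves =a=> u1, =a=> u2
  u1 = 0 + (rec X. a.(0 + 0) + a.(0 + X)) has moves =a=> u1, =a=> u2
  u2 = 0 + 0 has moves ∅
LTS(Q): 3 reachable states
  v0 = rec X. a.(0 + 0) + b.(0 + X) has moves =a=> v1, =b=> v2
  v1 = 0 + 0 has moves ∅
  v2 = 0 + (rec X. a.(0 + 0) + b.(0 + X)) has moves =a=> v1, =b=> v2
Run σ = ⟨aa⟩ on P: start {u0}
  after a @ step 1: {u1, u2}
  after a @ step 2: {u1, u2}
  P completes σ.
Run σ = ⟨aa⟩ on Q: start {v0}
  after a @ step 1: {v1}
  after a @ step 2: ∅  — Q cannot continue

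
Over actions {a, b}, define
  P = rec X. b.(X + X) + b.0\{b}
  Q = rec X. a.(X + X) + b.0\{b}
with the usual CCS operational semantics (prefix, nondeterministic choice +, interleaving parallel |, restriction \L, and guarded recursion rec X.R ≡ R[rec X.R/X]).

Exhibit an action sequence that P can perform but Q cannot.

P's transition system — 3 states:
  m0 = rec X. b.(X + X) + b.0\{b} | -b-> m1, -b-> m2
  m1 = (rec X. b.(X + X) + b.0\{b}) + (rec X. b.(X + X) + b.0\{b}) | -b-> m1, -b-> m2
  m2 = 0\{b} | stopped
Q's transition system — 3 states:
  n0 = rec X. a.(X + X) + b.0\{b} | -a-> n1, -b-> n2
  n1 = (rec X. a.(X + X) + b.0\{b}) + (rec X. a.(X + X) + b.0\{b}) | -a-> n1, -b-> n2
  n2 = 0\{b} | stopped
Executing bb from P (initial set {m0}):
  after b @ step 1: {m1, m2}
  after b @ step 2: {m1, m2}
  ✓ P
Executing bb from Q (initial set {n0}):
  after b @ step 1: {n2}
  after b @ step 2: ∅  — Q cannot continue

bb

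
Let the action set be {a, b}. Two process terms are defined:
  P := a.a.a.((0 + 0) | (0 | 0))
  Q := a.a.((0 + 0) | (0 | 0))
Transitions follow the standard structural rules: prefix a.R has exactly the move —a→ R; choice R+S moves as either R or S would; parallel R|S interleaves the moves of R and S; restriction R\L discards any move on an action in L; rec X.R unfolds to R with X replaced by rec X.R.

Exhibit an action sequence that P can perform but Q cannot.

aaa

Reachable graph of P (4 states):
  p0 = a.a.a.((0 + 0) | (0 | 0)) has moves —a→ p1
  p1 = a.a.((0 + 0) | (0 | 0)) has moves —a→ p2
  p2 = a.((0 + 0) | (0 | 0)) has moves —a→ p3
  p3 = (0 + 0) | (0 | 0) has moves (no moves)
Reachable graph of Q (3 states):
  q0 = a.a.((0 + 0) | (0 | 0)) has moves —a→ q1
  q1 = a.((0 + 0) | (0 | 0)) has moves —a→ q2
  q2 = (0 + 0) | (0 | 0) has moves (no moves)
Trace ⟨aaa⟩ through P, begin at {p0}:
  step 1 (a): {p1}
  step 2 (a): {p2}
  step 3 (a): {p3}
  ✓ P
Trace ⟨aaa⟩ through Q, begin at {q0}:
  step 1 (a): {q1}
  step 2 (a): {q2}
  step 3 (a): ∅  — Q cannot continue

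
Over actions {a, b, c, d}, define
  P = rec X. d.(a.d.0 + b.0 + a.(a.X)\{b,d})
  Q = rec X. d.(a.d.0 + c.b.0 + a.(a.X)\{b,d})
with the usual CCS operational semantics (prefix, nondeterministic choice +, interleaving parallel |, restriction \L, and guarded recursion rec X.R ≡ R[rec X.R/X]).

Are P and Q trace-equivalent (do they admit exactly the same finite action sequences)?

trace-distinct — witness ⟨db⟩

LTS(P): 6 reachable states
  m0 = rec X. d.(a.d.0 + b.0 + a.(a.X)\{b,d}) has moves ··d··> m1
  m1 = a.d.0 + b.0 + a.(a.(rec X. d.(a.d.0 + b.0 + a.(a.X)\{b,d})))\{b,d} has moves ··a··> m2, ··a··> m3, ··b··> m4
  m2 = (a.(rec X. d.(a.d.0 + b.0 + a.(a.X)\{b,d})))\{b,d} has moves ··a··> m5
  m3 = d.0 has moves ··d··> m4
  m4 = 0 has moves deadlocked
  m5 = (rec X. d.(a.d.0 + b.0 + a.(a.X)\{b,d}))\{b,d} has moves deadlocked
LTS(Q): 7 reachable states
  n0 = rec X. d.(a.d.0 + c.b.0 + a.(a.X)\{b,d}) has moves ··d··> n1
  n1 = a.d.0 + c.b.0 + a.(a.(rec X. d.(a.d.0 + c.b.0 + a.(a.X)\{b,d})))\{b,d} has moves ··a··> n2, ··a··> n3, ··c··> n4
  n2 = (a.(rec X. d.(a.d.0 + c.b.0 + a.(a.X)\{b,d})))\{b,d} has moves ··a··> n5
  n3 = d.0 has moves ··d··> n6
  n4 = b.0 has moves ··b··> n6
  n5 = (rec X. d.(a.d.0 + c.b.0 + a.(a.X)\{b,d}))\{b,d} has moves deadlocked
  n6 = 0 has moves deadlocked
Executing db from P (initial set {m0}):
  [1] d ⇒ {m1}
  [2] b ⇒ {m4}
  P completes σ.
Executing db from Q (initial set {n0}):
  [1] d ⇒ {n1}
  [2] b ⇒ ∅ (Q stuck)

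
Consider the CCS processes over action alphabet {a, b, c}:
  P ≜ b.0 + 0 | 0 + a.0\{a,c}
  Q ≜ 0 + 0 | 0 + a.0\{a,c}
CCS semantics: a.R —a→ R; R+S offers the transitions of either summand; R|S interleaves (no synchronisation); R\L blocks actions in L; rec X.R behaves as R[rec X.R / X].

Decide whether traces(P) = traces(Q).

NO — witness ⟨b⟩

P's transition system — 3 states:
  m0 = b.0 + 0 | 0 + a.0\{a,c} :: —a→ m1, —b→ m2
  m1 = 0\{a,c} :: stopped
  m2 = 0 :: stopped
Q's transition system — 2 states:
  n0 = 0 + 0 | 0 + a.0\{a,c} :: —a→ n1
  n1 = 0\{a,c} :: stopped
Run σ = ⟨b⟩ on P: start {m0}
  [1] b ⇒ {m2}
  ✓ P
Run σ = ⟨b⟩ on Q: start {n0}
  [1] b ⇒ ∅  — Q cannot continue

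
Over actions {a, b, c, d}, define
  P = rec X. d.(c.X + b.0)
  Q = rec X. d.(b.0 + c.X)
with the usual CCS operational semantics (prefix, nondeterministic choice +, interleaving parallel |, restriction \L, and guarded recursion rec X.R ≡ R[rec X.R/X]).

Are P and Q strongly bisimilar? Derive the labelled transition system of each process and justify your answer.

P's transition system — 3 states:
  u0 = rec X. d.(c.X + b.0) has moves -d-> u1
  u1 = c.(rec X. d.(c.X + b.0)) + b.0 has moves -b-> u2, -c-> u0
  u2 = 0 has moves ·
Q's transition system — 3 states:
  v0 = rec X. d.(b.0 + c.X) has moves -d-> v1
  v1 = b.0 + c.(rec X. d.(b.0 + c.X)) has moves -b-> v2, -c-> v0
  v2 = 0 has moves ·
Partition-refinement fixed point:
  B0 = {u0, v0}
  B1 = {u1, v1}
  B2 = {u2, v2}
u0 ∈ B0, v0 ∈ B0 → same block

P ~ Q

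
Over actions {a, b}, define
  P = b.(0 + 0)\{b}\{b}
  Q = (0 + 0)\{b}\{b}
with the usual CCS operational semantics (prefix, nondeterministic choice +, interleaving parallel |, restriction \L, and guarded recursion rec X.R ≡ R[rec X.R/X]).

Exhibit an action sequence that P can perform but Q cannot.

P's transition system — 2 states:
  s0 = b.(0 + 0)\{b}\{b} ⊢ =b=> s1
  s1 = (0 + 0)\{b}\{b} ⊢ ·
Q's transition system — 1 states:
  t0 = (0 + 0)\{b}\{b} ⊢ ·
Run σ = ⟨b⟩ on P: start {s0}
  [1] b ⇒ {s1}
  — P admits the full trace.
Run σ = ⟨b⟩ on Q: start {t0}
  [1] b ⇒ ∅ (Q stuck)

b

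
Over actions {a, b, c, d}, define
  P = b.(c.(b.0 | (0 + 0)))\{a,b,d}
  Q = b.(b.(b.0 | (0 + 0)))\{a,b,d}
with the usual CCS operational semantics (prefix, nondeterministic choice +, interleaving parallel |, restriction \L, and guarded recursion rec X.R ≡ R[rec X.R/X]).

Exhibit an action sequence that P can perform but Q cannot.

LTS(P): 3 reachable states
  s0 = b.(c.(b.0 | (0 + 0)))\{a,b,d} ⊢ —b→ s1
  s1 = (c.(b.0 | (0 + 0)))\{a,b,d} ⊢ —c→ s2
  s2 = (b.0 | (0 + 0))\{a,b,d} ⊢ ·
LTS(Q): 2 reachable states
  t0 = b.(b.(b.0 | (0 + 0)))\{a,b,d} ⊢ —b→ t1
  t1 = (b.(b.0 | (0 + 0)))\{a,b,d} ⊢ ·
Executing bc from P (initial set {s0}):
  after b @ step 1: {s1}
  after c @ step 2: {s2}
  P completes σ.
Executing bc from Q (initial set {t0}):
  after b @ step 1: {t1}
  after c @ step 2: ∅ (Q stuck)

bc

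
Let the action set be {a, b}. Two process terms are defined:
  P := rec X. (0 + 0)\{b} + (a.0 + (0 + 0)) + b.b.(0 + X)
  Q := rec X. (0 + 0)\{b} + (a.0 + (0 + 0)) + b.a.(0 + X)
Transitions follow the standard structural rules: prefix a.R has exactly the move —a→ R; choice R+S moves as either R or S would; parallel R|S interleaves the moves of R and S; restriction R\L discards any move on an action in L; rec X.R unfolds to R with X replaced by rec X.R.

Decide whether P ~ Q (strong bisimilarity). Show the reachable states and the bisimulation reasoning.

LTS(P): 4 reachable states
  s0 = rec X. (0 + 0)\{b} + (a.0 + (0 + 0)) + b.b.(0 + X) | --a--▸ s1, --b--▸ s2
  s1 = 0 | stopped
  s2 = b.(0 + (rec X. (0 + 0)\{b} + (a.0 + (0 + 0)) + b.b.(0 + X))) | --b--▸ s3
  s3 = 0 + (rec X. (0 + 0)\{b} + (a.0 + (0 + 0)) + b.b.(0 + X)) | --a--▸ s1, --b--▸ s2
LTS(Q): 4 reachable states
  t0 = rec X. (0 + 0)\{b} + (a.0 + (0 + 0)) + b.a.(0 + X) | --a--▸ t1, --b--▸ t2
  t1 = 0 | stopped
  t2 = a.(0 + (rec X. (0 + 0)\{b} + (a.0 + (0 + 0)) + b.a.(0 + X))) | --a--▸ t3
  t3 = 0 + (rec X. (0 + 0)\{b} + (a.0 + (0 + 0)) + b.a.(0 + X)) | --a--▸ t1, --b--▸ t2
Partition-refinement fixed point:
  B0 = {s0, s3}
  B1 = {s1, t1}
  B2 = {s2}
  B3 = {t0, t3}
  B4 = {t2}
s0 ∈ B0, t0 ∈ B3 → different blocks

P ≁ Q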